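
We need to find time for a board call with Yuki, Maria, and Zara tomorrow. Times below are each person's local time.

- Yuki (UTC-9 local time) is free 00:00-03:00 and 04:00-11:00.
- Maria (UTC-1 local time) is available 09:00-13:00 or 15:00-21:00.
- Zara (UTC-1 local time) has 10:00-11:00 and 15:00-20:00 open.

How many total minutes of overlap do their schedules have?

300

Yuki in UTC: 09:00-12:00, 13:00-20:00 (add 9h to convert from UTC-9).
Maria in UTC: 10:00-14:00, 16:00-22:00 (add 1h to convert from UTC-1).
Zara in UTC: 11:00-12:00, 16:00-21:00 (add 1h to convert from UTC-1).
Yuki ∩ Maria: 10:00-12:00, 13:00-14:00, 16:00-20:00.
Yuki ∩ Maria ∩ Zara: 11:00-12:00, 16:00-20:00.
Summing the common windows: 60 + 240 = 300 minutes.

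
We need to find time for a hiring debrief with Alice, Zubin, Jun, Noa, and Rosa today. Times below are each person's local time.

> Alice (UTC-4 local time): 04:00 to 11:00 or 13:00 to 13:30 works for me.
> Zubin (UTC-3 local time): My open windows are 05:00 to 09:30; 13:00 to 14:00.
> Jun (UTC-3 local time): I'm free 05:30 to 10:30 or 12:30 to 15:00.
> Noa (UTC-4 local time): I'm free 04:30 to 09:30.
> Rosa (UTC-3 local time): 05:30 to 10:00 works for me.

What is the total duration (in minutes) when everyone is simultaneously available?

240

Alice in UTC: 08:00-15:00, 17:00-17:30 (add 4h to convert from UTC-4).
Zubin in UTC: 08:00-12:30, 16:00-17:00 (add 3h to convert from UTC-3).
Jun in UTC: 08:30-13:30, 15:30-18:00 (add 3h to convert from UTC-3).
Noa in UTC: 08:30-13:30 (add 4h to convert from UTC-4).
Rosa in UTC: 08:30-13:00 (add 3h to convert from UTC-3).
Alice ∩ Zubin: 08:00-12:30.
Alice ∩ Zubin ∩ Jun: 08:30-12:30.
Alice ∩ Zubin ∩ Jun ∩ Noa: 08:30-12:30.
Alice ∩ Zubin ∩ Jun ∩ Noa ∩ Rosa: 08:30-12:30.
Those are the intersection windows.
That's a single block of 240 minutes.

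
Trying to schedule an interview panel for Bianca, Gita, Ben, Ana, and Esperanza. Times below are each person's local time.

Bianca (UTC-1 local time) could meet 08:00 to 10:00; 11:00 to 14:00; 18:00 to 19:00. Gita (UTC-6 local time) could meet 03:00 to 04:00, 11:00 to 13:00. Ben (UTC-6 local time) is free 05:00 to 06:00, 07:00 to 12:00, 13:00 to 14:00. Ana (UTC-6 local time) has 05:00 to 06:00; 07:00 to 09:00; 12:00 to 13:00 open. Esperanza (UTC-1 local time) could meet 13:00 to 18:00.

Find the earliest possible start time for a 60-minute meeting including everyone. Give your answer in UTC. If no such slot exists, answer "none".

Bianca in UTC: 09:00-11:00, 12:00-15:00, 19:00-20:00 (add 1h to convert from UTC-1).
Gita in UTC: 09:00-10:00, 17:00-19:00 (add 6h to convert from UTC-6).
Ben in UTC: 11:00-12:00, 13:00-18:00, 19:00-20:00 (add 6h to convert from UTC-6).
Ana in UTC: 11:00-12:00, 13:00-15:00, 18:00-19:00 (add 6h to convert from UTC-6).
Esperanza in UTC: 14:00-19:00 (add 1h to convert from UTC-1).
Bianca ∩ Gita: 09:00-10:00.
Bianca ∩ Gita ∩ Ben: ∅.
Bianca ∩ Gita ∩ Ben ∩ Ana: ∅.
Bianca ∩ Gita ∩ Ben ∩ Ana ∩ Esperanza: ∅.
There is no time when everyone is free.
No common window is at least 60 minutes long.

none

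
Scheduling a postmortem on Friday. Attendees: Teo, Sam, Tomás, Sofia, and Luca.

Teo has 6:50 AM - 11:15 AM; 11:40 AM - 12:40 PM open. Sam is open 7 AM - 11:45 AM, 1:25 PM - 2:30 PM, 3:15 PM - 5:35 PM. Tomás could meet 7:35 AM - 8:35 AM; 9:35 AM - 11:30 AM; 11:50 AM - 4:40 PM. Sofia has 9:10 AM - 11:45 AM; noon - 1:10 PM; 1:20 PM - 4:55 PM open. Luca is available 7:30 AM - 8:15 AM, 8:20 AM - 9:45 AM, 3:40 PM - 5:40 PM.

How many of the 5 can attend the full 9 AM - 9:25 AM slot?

Teo, Sam, and Luca can make the full 09:00-09:25 slot — that's 3.

3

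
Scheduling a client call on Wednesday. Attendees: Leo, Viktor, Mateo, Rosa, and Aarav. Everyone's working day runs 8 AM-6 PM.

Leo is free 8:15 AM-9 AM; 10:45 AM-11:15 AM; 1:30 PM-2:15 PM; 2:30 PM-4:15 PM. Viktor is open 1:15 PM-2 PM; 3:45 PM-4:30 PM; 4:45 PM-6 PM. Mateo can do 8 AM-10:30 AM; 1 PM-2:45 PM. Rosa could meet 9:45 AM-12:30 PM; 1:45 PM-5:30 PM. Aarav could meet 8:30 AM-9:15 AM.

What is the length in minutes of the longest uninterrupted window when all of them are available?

Leo ∩ Viktor: 13:30-14:00, 15:45-16:15.
Leo ∩ Viktor ∩ Mateo: 13:30-14:00.
Leo ∩ Viktor ∩ Mateo ∩ Rosa: 13:45-14:00.
Leo ∩ Viktor ∩ Mateo ∩ Rosa ∩ Aarav: ∅.
There is no time when everyone is free.
No common window exists, so the longest block is 0 minutes.

0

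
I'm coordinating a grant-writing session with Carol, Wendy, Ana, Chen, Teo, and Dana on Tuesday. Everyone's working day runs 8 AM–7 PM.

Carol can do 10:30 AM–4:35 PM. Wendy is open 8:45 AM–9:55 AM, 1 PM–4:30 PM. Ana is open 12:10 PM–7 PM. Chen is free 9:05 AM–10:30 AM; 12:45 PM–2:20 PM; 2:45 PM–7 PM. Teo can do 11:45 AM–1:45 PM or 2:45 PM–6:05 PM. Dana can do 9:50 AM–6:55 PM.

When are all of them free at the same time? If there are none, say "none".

13:00-13:45, 14:45-16:30

Carol ∩ Wendy: 13:00-16:30.
Carol ∩ Wendy ∩ Ana: 13:00-16:30.
Carol ∩ Wendy ∩ Ana ∩ Chen: 13:00-14:20, 14:45-16:30.
Carol ∩ Wendy ∩ Ana ∩ Chen ∩ Teo: 13:00-13:45, 14:45-16:30.
Carol ∩ Wendy ∩ Ana ∩ Chen ∩ Teo ∩ Dana: 13:00-13:45, 14:45-16:30.
So the common availability across everyone is 13:00-13:45, 14:45-16:30.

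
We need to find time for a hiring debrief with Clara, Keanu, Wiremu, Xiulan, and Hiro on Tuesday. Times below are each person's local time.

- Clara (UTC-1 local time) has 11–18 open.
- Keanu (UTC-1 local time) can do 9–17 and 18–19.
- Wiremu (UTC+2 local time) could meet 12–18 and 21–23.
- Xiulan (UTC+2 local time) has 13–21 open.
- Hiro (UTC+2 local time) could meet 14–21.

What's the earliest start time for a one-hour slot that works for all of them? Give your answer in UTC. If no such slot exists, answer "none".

12:00

Clara in UTC: 12:00-19:00 (add 1h to convert from UTC-1).
Keanu in UTC: 10:00-18:00, 19:00-20:00 (add 1h to convert from UTC-1).
Wiremu in UTC: 10:00-16:00, 19:00-21:00 (subtract 2h to convert from UTC+2).
Xiulan in UTC: 11:00-19:00 (subtract 2h to convert from UTC+2).
Hiro in UTC: 12:00-19:00 (subtract 2h to convert from UTC+2).
Clara ∩ Keanu: 12:00-18:00.
Clara ∩ Keanu ∩ Wiremu: 12:00-16:00.
Clara ∩ Keanu ∩ Wiremu ∩ Xiulan: 12:00-16:00.
Clara ∩ Keanu ∩ Wiremu ∩ Xiulan ∩ Hiro: 12:00-16:00.
The first common window of at least 60 minutes is 12:00-16:00, so the earliest start is 12:00.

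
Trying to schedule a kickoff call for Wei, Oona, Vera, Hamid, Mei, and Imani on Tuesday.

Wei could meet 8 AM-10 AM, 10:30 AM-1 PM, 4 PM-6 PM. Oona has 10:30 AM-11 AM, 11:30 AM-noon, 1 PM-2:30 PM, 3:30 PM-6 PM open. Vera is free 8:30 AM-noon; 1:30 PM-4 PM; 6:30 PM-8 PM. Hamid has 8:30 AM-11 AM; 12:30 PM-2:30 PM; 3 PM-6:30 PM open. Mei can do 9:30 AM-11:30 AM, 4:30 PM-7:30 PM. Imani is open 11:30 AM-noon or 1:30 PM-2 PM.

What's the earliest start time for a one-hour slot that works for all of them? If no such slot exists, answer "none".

Wei ∩ Oona: 10:30-11:00, 11:30-12:00, 16:00-18:00.
Wei ∩ Oona ∩ Vera: 10:30-11:00, 11:30-12:00.
Wei ∩ Oona ∩ Vera ∩ Hamid: 10:30-11:00.
Wei ∩ Oona ∩ Vera ∩ Hamid ∩ Mei: 10:30-11:00.
Wei ∩ Oona ∩ Vera ∩ Hamid ∩ Mei ∩ Imani: ∅.
There is no time when everyone is free.
No common window is at least 60 minutes long.

none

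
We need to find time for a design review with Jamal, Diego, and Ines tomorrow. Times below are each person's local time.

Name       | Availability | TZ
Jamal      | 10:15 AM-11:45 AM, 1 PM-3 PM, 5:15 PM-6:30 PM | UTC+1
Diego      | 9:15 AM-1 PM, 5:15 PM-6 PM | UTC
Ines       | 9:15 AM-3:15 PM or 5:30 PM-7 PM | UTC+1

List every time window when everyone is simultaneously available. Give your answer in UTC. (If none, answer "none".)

09:15-10:45, 12:00-13:00, 17:15-17:30

Jamal in UTC: 09:15-10:45, 12:00-14:00, 16:15-17:30 (subtract 1h to convert from UTC+1).
Diego in UTC: 09:15-13:00, 17:15-18:00.
Ines in UTC: 08:15-14:15, 16:30-18:00 (subtract 1h to convert from UTC+1).
Jamal ∩ Diego: 09:15-10:45, 12:00-13:00, 17:15-17:30.
Jamal ∩ Diego ∩ Ines: 09:15-10:45, 12:00-13:00, 17:15-17:30.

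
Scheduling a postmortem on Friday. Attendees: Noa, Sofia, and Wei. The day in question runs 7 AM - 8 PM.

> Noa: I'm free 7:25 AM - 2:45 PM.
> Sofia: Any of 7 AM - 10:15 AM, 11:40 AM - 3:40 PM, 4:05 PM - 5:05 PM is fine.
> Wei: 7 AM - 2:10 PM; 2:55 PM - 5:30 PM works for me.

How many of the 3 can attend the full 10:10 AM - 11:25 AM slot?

2

Noa and Wei can make the full 10:10-11:25 slot — that's 2.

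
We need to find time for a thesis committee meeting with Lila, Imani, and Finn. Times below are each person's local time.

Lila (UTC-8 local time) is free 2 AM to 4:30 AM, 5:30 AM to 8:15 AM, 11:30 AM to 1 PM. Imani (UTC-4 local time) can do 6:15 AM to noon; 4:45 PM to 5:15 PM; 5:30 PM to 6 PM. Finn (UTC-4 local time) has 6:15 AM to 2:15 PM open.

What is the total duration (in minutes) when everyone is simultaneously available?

285

Lila in UTC: 10:00-12:30, 13:30-16:15, 19:30-21:00 (add 8h to convert from UTC-8).
Imani in UTC: 10:15-16:00, 20:45-21:15, 21:30-22:00 (add 4h to convert from UTC-4).
Finn in UTC: 10:15-18:15 (add 4h to convert from UTC-4).
Lila ∩ Imani: 10:15-12:30, 13:30-16:00, 20:45-21:00.
Lila ∩ Imani ∩ Finn: 10:15-12:30, 13:30-16:00.
Summing the common windows: 135 + 150 = 285 minutes.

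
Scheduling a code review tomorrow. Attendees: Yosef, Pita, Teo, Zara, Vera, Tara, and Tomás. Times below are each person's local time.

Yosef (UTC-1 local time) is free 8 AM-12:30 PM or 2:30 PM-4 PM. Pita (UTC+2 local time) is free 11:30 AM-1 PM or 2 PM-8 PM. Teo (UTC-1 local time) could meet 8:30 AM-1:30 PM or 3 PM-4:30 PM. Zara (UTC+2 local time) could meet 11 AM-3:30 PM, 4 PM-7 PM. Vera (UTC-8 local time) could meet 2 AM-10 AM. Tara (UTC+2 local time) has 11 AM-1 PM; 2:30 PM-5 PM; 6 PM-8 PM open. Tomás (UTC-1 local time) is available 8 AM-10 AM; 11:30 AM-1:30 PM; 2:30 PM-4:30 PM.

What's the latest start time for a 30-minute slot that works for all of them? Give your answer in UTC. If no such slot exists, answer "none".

16:30

Yosef in UTC: 09:00-13:30, 15:30-17:00 (add 1h to convert from UTC-1).
Pita in UTC: 09:30-11:00, 12:00-18:00 (subtract 2h to convert from UTC+2).
Teo in UTC: 09:30-14:30, 16:00-17:30 (add 1h to convert from UTC-1).
Zara in UTC: 09:00-13:30, 14:00-17:00 (subtract 2h to convert from UTC+2).
Vera in UTC: 10:00-18:00 (add 8h to convert from UTC-8).
Tara in UTC: 09:00-11:00, 12:30-15:00, 16:00-18:00 (subtract 2h to convert from UTC+2).
Tomás in UTC: 09:00-11:00, 12:30-14:30, 15:30-17:30 (add 1h to convert from UTC-1).
Yosef ∩ Pita: 09:30-11:00, 12:00-13:30, 15:30-17:00.
Yosef ∩ Pita ∩ Teo: 09:30-11:00, 12:00-13:30, 16:00-17:00.
Yosef ∩ Pita ∩ Teo ∩ Zara: 09:30-11:00, 12:00-13:30, 16:00-17:00.
Yosef ∩ Pita ∩ Teo ∩ Zara ∩ Vera: 10:00-11:00, 12:00-13:30, 16:00-17:00.
Yosef ∩ Pita ∩ Teo ∩ Zara ∩ Vera ∩ Tara: 10:00-11:00, 12:30-13:30, 16:00-17:00.
Yosef ∩ Pita ∩ Teo ∩ Zara ∩ Vera ∩ Tara ∩ Tomás: 10:00-11:00, 12:30-13:30, 16:00-17:00.
The last common window of at least 30 minutes is 16:00-17:00; a 30-minute meeting can start as late as 16:30 and still end by 17:00.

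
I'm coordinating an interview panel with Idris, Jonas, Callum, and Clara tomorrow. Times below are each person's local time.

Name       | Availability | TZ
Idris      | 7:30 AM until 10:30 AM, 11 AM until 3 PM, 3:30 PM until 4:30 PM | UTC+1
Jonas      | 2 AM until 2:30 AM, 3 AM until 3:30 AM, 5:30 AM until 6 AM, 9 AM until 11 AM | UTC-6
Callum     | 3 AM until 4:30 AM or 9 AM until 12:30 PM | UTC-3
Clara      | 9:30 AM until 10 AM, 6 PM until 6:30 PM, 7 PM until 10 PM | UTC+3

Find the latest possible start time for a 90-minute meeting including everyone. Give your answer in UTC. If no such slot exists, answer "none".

none

Idris in UTC: 06:30-09:30, 10:00-14:00, 14:30-15:30 (subtract 1h to convert from UTC+1).
Jonas in UTC: 08:00-08:30, 09:00-09:30, 11:30-12:00, 15:00-17:00 (add 6h to convert from UTC-6).
Callum in UTC: 06:00-07:30, 12:00-15:30 (add 3h to convert from UTC-3).
Clara in UTC: 06:30-07:00, 15:00-15:30, 16:00-19:00 (subtract 3h to convert from UTC+3).
Idris ∩ Jonas: 08:00-08:30, 09:00-09:30, 11:30-12:00, 15:00-15:30.
Idris ∩ Jonas ∩ Callum: 15:00-15:30.
Idris ∩ Jonas ∩ Callum ∩ Clara: 15:00-15:30.
No common window is at least 90 minutes long.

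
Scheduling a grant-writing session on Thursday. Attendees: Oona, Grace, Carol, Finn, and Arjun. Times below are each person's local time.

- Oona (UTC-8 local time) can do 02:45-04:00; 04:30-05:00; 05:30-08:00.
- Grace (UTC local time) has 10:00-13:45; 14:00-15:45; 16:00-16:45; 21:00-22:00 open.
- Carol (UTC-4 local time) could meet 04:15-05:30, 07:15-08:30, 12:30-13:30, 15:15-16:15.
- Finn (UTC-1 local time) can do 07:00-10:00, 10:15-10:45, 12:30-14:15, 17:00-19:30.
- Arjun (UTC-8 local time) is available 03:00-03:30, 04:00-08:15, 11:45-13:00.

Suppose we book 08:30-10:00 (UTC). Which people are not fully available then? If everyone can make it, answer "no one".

Oona in UTC: 10:45-12:00, 12:30-13:00, 13:30-16:00 (add 8h to convert from UTC-8).
Grace in UTC: 10:00-13:45, 14:00-15:45, 16:00-16:45, 21:00-22:00.
Carol in UTC: 08:15-09:30, 11:15-12:30, 16:30-17:30, 19:15-20:15 (add 4h to convert from UTC-4).
Finn in UTC: 08:00-11:00, 11:15-11:45, 13:30-15:15, 18:00-20:30 (add 1h to convert from UTC-1).
Arjun in UTC: 11:00-11:30, 12:00-16:15, 19:45-21:00 (add 8h to convert from UTC-8).
Oona: not fully free for 08:30-10:00. Grace: not fully free for 08:30-10:00. Carol: not fully free for 08:30-10:00. Finn: free for 08:30-10:00. Arjun: not fully free for 08:30-10:00.

Arjun, Carol, Grace, Oona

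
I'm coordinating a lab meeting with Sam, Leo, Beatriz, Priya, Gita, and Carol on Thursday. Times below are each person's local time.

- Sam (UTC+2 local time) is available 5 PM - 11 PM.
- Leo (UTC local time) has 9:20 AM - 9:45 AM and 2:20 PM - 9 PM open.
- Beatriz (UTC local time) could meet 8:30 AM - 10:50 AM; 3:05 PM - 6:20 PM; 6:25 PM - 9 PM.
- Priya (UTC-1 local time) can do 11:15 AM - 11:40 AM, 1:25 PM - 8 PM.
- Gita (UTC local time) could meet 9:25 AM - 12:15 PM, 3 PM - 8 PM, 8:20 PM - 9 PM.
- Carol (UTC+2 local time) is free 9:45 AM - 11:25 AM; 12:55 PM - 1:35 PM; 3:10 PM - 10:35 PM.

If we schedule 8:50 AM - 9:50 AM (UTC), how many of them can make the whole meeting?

1

Sam in UTC: 15:00-21:00 (subtract 2h to convert from UTC+2).
Leo in UTC: 09:20-09:45, 14:20-21:00.
Beatriz in UTC: 08:30-10:50, 15:05-18:20, 18:25-21:00.
Priya in UTC: 12:15-12:40, 14:25-21:00 (add 1h to convert from UTC-1).
Gita in UTC: 09:25-12:15, 15:00-20:00, 20:20-21:00.
Carol in UTC: 07:45-09:25, 10:55-11:35, 13:10-20:35 (subtract 2h to convert from UTC+2).
Beatriz can make the full 08:50-09:50 slot — that's 1.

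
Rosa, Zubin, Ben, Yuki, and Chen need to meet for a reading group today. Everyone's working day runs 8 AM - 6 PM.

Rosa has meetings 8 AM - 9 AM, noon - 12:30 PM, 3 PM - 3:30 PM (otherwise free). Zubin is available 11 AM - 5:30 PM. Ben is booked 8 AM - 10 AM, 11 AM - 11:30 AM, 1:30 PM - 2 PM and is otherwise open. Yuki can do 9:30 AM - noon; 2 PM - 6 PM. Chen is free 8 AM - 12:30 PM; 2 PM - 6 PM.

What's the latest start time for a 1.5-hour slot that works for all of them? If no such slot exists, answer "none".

16:00

Rosa free: 09:00-12:00, 12:30-15:00, 15:30-18:00 (invert busy blocks within the working day).
Zubin free: 11:00-17:30.
Ben free: 10:00-11:00, 11:30-13:30, 14:00-18:00 (invert busy blocks within the working day).
Yuki free: 09:30-12:00, 14:00-18:00.
Chen free: 08:00-12:30, 14:00-18:00.
Rosa ∩ Zubin: 11:00-12:00, 12:30-15:00, 15:30-17:30.
Rosa ∩ Zubin ∩ Ben: 11:30-12:00, 12:30-13:30, 14:00-15:00, 15:30-17:30.
Rosa ∩ Zubin ∩ Ben ∩ Yuki: 11:30-12:00, 14:00-15:00, 15:30-17:30.
Rosa ∩ Zubin ∩ Ben ∩ Yuki ∩ Chen: 11:30-12:00, 14:00-15:00, 15:30-17:30.
Those are the intersection windows.
The last common window of at least 90 minutes is 15:30-17:30; a 90-minute meeting can start as late as 16:00 and still end by 17:30.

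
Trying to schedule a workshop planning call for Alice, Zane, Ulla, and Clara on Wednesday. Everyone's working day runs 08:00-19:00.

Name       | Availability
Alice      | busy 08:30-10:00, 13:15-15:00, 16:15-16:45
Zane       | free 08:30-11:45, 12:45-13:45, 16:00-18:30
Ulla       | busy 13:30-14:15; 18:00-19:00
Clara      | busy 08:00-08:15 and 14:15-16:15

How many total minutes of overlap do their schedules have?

Alice free: 08:00-08:30, 10:00-13:15, 15:00-16:15, 16:45-19:00 (invert busy blocks within the working day).
Zane free: 08:30-11:45, 12:45-13:45, 16:00-18:30.
Ulla free: 08:00-13:30, 14:15-18:00 (invert busy blocks within the working day).
Clara free: 08:15-14:15, 16:15-19:00 (invert busy blocks within the working day).
Alice ∩ Zane: 10:00-11:45, 12:45-13:15, 16:00-16:15, 16:45-18:30.
Alice ∩ Zane ∩ Ulla: 10:00-11:45, 12:45-13:15, 16:00-16:15, 16:45-18:00.
Alice ∩ Zane ∩ Ulla ∩ Clara: 10:00-11:45, 12:45-13:15, 16:45-18:00.
Those are the intersection windows.
Summing the common windows: 105 + 30 + 75 = 210 minutes.

210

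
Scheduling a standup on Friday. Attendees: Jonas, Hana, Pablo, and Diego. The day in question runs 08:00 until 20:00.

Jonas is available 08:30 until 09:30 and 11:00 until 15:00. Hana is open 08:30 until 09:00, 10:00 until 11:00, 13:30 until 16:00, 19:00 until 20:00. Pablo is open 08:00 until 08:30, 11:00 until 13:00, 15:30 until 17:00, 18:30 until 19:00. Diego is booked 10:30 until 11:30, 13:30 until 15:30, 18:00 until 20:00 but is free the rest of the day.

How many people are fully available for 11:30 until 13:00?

3

Jonas free: 08:30-09:30, 11:00-15:00.
Hana free: 08:30-09:00, 10:00-11:00, 13:30-16:00, 19:00-20:00.
Pablo free: 08:00-08:30, 11:00-13:00, 15:30-17:00, 18:30-19:00.
Diego free: 08:00-10:30, 11:30-13:30, 15:30-18:00 (invert busy blocks within the working day).
Jonas, Pablo, and Diego can make the full 11:30-13:00 slot — that's 3.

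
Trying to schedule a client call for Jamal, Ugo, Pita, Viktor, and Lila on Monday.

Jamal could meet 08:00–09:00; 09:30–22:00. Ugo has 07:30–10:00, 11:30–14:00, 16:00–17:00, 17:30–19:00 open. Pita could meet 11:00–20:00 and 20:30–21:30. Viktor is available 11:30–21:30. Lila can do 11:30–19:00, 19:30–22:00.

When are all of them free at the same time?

11:30-14:00, 16:00-17:00, 17:30-19:00

Jamal ∩ Ugo: 08:00-09:00, 09:30-10:00, 11:30-14:00, 16:00-17:00, 17:30-19:00.
Jamal ∩ Ugo ∩ Pita: 11:30-14:00, 16:00-17:00, 17:30-19:00.
Jamal ∩ Ugo ∩ Pita ∩ Viktor: 11:30-14:00, 16:00-17:00, 17:30-19:00.
Jamal ∩ Ugo ∩ Pita ∩ Viktor ∩ Lila: 11:30-14:00, 16:00-17:00, 17:30-19:00.
Those are the intersection windows.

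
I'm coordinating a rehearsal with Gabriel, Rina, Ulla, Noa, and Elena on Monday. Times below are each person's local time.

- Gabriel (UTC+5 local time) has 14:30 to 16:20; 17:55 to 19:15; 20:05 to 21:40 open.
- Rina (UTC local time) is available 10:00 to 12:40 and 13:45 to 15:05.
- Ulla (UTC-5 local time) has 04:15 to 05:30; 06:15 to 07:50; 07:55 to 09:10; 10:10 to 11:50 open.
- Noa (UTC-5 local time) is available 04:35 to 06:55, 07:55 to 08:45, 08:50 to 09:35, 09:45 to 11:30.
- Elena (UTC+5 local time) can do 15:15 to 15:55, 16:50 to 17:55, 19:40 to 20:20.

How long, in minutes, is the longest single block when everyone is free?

15

Gabriel in UTC: 09:30-11:20, 12:55-14:15, 15:05-16:40 (subtract 5h to convert from UTC+5).
Rina in UTC: 10:00-12:40, 13:45-15:05.
Ulla in UTC: 09:15-10:30, 11:15-12:50, 12:55-14:10, 15:10-16:50 (add 5h to convert from UTC-5).
Noa in UTC: 09:35-11:55, 12:55-13:45, 13:50-14:35, 14:45-16:30 (add 5h to convert from UTC-5).
Elena in UTC: 10:15-10:55, 11:50-12:55, 14:40-15:20 (subtract 5h to convert from UTC+5).
Gabriel ∩ Rina: 10:00-11:20, 13:45-14:15.
Gabriel ∩ Rina ∩ Ulla: 10:00-10:30, 11:15-11:20, 13:45-14:10.
Gabriel ∩ Rina ∩ Ulla ∩ Noa: 10:00-10:30, 11:15-11:20, 13:50-14:10.
Gabriel ∩ Rina ∩ Ulla ∩ Noa ∩ Elena: 10:15-10:30.
Those are the intersection windows.
The longest is 10:15-10:30 at 15 minutes.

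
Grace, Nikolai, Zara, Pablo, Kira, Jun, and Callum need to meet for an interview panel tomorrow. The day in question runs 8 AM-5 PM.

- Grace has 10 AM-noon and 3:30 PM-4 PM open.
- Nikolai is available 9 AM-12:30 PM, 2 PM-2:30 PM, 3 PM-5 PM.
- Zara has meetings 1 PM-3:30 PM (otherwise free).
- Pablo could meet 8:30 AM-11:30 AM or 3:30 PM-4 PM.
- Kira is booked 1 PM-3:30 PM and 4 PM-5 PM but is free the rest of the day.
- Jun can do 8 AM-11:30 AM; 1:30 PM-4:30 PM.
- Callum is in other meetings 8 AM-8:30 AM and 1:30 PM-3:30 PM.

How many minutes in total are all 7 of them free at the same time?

Grace free: 10:00-12:00, 15:30-16:00.
Nikolai free: 09:00-12:30, 14:00-14:30, 15:00-17:00.
Zara free: 08:00-13:00, 15:30-17:00 (invert busy blocks within the working day).
Pablo free: 08:30-11:30, 15:30-16:00.
Kira free: 08:00-13:00, 15:30-16:00 (invert busy blocks within the working day).
Jun free: 08:00-11:30, 13:30-16:30.
Callum free: 08:30-13:30, 15:30-17:00 (invert busy blocks within the working day).
Grace ∩ Nikolai: 10:00-12:00, 15:30-16:00.
Grace ∩ Nikolai ∩ Zara: 10:00-12:00, 15:30-16:00.
Grace ∩ Nikolai ∩ Zara ∩ Pablo: 10:00-11:30, 15:30-16:00.
Grace ∩ Nikolai ∩ Zara ∩ Pablo ∩ Kira: 10:00-11:30, 15:30-16:00.
Grace ∩ Nikolai ∩ Zara ∩ Pablo ∩ Kira ∩ Jun: 10:00-11:30, 15:30-16:00.
Grace ∩ Nikolai ∩ Zara ∩ Pablo ∩ Kira ∩ Jun ∩ Callum: 10:00-11:30, 15:30-16:00.
Those are the intersection windows.
Summing the common windows: 90 + 30 = 120 minutes.

120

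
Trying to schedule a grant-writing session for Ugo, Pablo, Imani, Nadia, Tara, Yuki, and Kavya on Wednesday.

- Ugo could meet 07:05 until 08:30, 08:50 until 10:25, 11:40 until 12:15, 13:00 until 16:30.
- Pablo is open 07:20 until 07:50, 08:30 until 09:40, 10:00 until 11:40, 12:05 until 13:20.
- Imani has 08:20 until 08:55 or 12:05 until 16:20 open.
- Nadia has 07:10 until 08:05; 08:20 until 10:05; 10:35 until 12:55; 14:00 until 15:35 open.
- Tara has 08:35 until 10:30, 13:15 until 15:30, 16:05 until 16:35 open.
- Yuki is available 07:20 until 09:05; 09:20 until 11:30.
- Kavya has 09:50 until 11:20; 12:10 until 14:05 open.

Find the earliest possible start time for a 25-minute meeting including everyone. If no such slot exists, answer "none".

none

Ugo ∩ Pablo: 07:20-07:50, 08:50-09:40, 10:00-10:25, 12:05-12:15, 13:00-13:20.
Ugo ∩ Pablo ∩ Imani: 08:50-08:55, 12:05-12:15, 13:00-13:20.
Ugo ∩ Pablo ∩ Imani ∩ Nadia: 08:50-08:55, 12:05-12:15.
Ugo ∩ Pablo ∩ Imani ∩ Nadia ∩ Tara: 08:50-08:55.
Ugo ∩ Pablo ∩ Imani ∩ Nadia ∩ Tara ∩ Yuki: 08:50-08:55.
Ugo ∩ Pablo ∩ Imani ∩ Nadia ∩ Tara ∩ Yuki ∩ Kavya: ∅.
There is no time when everyone is free.
No common window is at least 25 minutes long.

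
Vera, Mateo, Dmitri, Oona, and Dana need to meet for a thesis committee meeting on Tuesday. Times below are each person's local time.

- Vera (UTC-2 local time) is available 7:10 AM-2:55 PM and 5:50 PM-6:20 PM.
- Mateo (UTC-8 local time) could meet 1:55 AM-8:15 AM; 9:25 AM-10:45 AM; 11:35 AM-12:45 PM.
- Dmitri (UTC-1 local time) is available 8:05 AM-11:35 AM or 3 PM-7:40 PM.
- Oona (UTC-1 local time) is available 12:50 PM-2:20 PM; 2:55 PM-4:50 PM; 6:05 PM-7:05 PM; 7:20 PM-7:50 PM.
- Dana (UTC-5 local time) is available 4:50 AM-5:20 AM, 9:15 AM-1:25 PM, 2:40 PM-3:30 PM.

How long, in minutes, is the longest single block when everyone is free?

15

Vera in UTC: 09:10-16:55, 19:50-20:20 (add 2h to convert from UTC-2).
Mateo in UTC: 09:55-16:15, 17:25-18:45, 19:35-20:45 (add 8h to convert from UTC-8).
Dmitri in UTC: 09:05-12:35, 16:00-20:40 (add 1h to convert from UTC-1).
Oona in UTC: 13:50-15:20, 15:55-17:50, 19:05-20:05, 20:20-20:50 (add 1h to convert from UTC-1).
Dana in UTC: 09:50-10:20, 14:15-18:25, 19:40-20:30 (add 5h to convert from UTC-5).
Vera ∩ Mateo: 09:55-16:15, 19:50-20:20.
Vera ∩ Mateo ∩ Dmitri: 09:55-12:35, 16:00-16:15, 19:50-20:20.
Vera ∩ Mateo ∩ Dmitri ∩ Oona: 16:00-16:15, 19:50-20:05.
Vera ∩ Mateo ∩ Dmitri ∩ Oona ∩ Dana: 16:00-16:15, 19:50-20:05.
The longest is 16:00-16:15 at 15 minutes.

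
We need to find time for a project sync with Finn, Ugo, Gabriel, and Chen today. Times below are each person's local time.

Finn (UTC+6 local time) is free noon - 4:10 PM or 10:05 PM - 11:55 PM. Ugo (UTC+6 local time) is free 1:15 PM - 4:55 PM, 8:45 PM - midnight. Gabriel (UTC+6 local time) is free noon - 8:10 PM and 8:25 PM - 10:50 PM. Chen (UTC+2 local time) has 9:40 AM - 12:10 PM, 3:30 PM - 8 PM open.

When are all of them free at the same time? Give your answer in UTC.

Finn in UTC: 06:00-10:10, 16:05-17:55 (subtract 6h to convert from UTC+6).
Ugo in UTC: 07:15-10:55, 14:45-18:00 (subtract 6h to convert from UTC+6).
Gabriel in UTC: 06:00-14:10, 14:25-16:50 (subtract 6h to convert from UTC+6).
Chen in UTC: 07:40-10:10, 13:30-18:00 (subtract 2h to convert from UTC+2).
Finn ∩ Ugo: 07:15-10:10, 16:05-17:55.
Finn ∩ Ugo ∩ Gabriel: 07:15-10:10, 16:05-16:50.
Finn ∩ Ugo ∩ Gabriel ∩ Chen: 07:40-10:10, 16:05-16:50.

07:40-10:10, 16:05-16:50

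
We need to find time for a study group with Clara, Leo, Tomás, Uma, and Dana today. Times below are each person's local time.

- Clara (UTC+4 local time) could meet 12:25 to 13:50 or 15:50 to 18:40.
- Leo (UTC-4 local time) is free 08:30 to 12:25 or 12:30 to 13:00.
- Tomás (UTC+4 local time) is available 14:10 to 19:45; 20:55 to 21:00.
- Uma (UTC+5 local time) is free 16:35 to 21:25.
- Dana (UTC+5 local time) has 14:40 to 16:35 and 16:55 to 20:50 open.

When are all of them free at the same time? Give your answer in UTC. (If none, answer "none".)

12:30-14:40

Clara in UTC: 08:25-09:50, 11:50-14:40 (subtract 4h to convert from UTC+4).
Leo in UTC: 12:30-16:25, 16:30-17:00 (add 4h to convert from UTC-4).
Tomás in UTC: 10:10-15:45, 16:55-17:00 (subtract 4h to convert from UTC+4).
Uma in UTC: 11:35-16:25 (subtract 5h to convert from UTC+5).
Dana in UTC: 09:40-11:35, 11:55-15:50 (subtract 5h to convert from UTC+5).
Clara ∩ Leo: 12:30-14:40.
Clara ∩ Leo ∩ Tomás: 12:30-14:40.
Clara ∩ Leo ∩ Tomás ∩ Uma: 12:30-14:40.
Clara ∩ Leo ∩ Tomás ∩ Uma ∩ Dana: 12:30-14:40.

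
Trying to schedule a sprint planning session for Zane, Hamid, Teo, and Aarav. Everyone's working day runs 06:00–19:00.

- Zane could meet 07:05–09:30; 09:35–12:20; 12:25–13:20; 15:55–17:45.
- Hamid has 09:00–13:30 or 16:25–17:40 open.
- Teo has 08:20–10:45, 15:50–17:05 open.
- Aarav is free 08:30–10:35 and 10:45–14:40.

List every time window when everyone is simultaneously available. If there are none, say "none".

09:00-09:30, 09:35-10:35

Zane ∩ Hamid: 09:00-09:30, 09:35-12:20, 12:25-13:20, 16:25-17:40.
Zane ∩ Hamid ∩ Teo: 09:00-09:30, 09:35-10:45, 16:25-17:05.
Zane ∩ Hamid ∩ Teo ∩ Aarav: 09:00-09:30, 09:35-10:35.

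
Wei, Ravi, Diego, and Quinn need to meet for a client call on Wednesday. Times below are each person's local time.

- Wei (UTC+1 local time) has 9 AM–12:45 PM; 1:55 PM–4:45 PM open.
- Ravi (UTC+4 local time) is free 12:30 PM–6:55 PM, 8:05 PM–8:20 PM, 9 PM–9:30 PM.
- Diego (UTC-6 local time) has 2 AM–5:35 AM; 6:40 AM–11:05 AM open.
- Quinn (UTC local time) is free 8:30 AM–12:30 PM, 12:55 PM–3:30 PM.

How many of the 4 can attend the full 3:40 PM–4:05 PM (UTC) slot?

Wei in UTC: 08:00-11:45, 12:55-15:45 (subtract 1h to convert from UTC+1).
Ravi in UTC: 08:30-14:55, 16:05-16:20, 17:00-17:30 (subtract 4h to convert from UTC+4).
Diego in UTC: 08:00-11:35, 12:40-17:05 (add 6h to convert from UTC-6).
Quinn in UTC: 08:30-12:30, 12:55-15:30.
Diego can make the full 15:40-16:05 slot — that's 1.

1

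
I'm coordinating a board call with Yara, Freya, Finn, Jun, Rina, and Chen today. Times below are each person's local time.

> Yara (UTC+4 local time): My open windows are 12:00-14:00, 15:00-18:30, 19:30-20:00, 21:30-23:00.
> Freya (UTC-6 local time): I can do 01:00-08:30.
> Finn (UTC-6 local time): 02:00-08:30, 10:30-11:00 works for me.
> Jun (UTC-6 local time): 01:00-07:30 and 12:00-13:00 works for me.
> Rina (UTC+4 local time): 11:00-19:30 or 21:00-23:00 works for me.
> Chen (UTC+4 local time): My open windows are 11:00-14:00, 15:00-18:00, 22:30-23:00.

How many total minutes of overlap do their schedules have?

270

Yara in UTC: 08:00-10:00, 11:00-14:30, 15:30-16:00, 17:30-19:00 (subtract 4h to convert from UTC+4).
Freya in UTC: 07:00-14:30 (add 6h to convert from UTC-6).
Finn in UTC: 08:00-14:30, 16:30-17:00 (add 6h to convert from UTC-6).
Jun in UTC: 07:00-13:30, 18:00-19:00 (add 6h to convert from UTC-6).
Rina in UTC: 07:00-15:30, 17:00-19:00 (subtract 4h to convert from UTC+4).
Chen in UTC: 07:00-10:00, 11:00-14:00, 18:30-19:00 (subtract 4h to convert from UTC+4).
Yara ∩ Freya: 08:00-10:00, 11:00-14:30.
Yara ∩ Freya ∩ Finn: 08:00-10:00, 11:00-14:30.
Yara ∩ Freya ∩ Finn ∩ Jun: 08:00-10:00, 11:00-13:30.
Yara ∩ Freya ∩ Finn ∩ Jun ∩ Rina: 08:00-10:00, 11:00-13:30.
Yara ∩ Freya ∩ Finn ∩ Jun ∩ Rina ∩ Chen: 08:00-10:00, 11:00-13:30.
Summing the common windows: 120 + 150 = 270 minutes.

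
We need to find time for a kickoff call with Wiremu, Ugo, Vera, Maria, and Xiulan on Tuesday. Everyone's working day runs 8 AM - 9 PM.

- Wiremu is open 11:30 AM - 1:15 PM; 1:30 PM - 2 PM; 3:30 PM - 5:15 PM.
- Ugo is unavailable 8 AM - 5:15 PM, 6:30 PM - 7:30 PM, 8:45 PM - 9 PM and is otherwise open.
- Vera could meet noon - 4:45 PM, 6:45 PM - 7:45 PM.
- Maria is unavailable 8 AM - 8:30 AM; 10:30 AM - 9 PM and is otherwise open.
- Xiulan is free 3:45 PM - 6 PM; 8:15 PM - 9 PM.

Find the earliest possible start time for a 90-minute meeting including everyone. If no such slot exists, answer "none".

none

Wiremu free: 11:30-13:15, 13:30-14:00, 15:30-17:15.
Ugo free: 17:15-18:30, 19:30-20:45 (invert busy blocks within the working day).
Vera free: 12:00-16:45, 18:45-19:45.
Maria free: 08:30-10:30 (invert busy blocks within the working day).
Xiulan free: 15:45-18:00, 20:15-21:00.
Wiremu ∩ Ugo: ∅.
Wiremu ∩ Ugo ∩ Vera: ∅.
Wiremu ∩ Ugo ∩ Vera ∩ Maria: ∅.
Wiremu ∩ Ugo ∩ Vera ∩ Maria ∩ Xiulan: ∅.
There is no time when everyone is free.
No common window is at least 90 minutes long.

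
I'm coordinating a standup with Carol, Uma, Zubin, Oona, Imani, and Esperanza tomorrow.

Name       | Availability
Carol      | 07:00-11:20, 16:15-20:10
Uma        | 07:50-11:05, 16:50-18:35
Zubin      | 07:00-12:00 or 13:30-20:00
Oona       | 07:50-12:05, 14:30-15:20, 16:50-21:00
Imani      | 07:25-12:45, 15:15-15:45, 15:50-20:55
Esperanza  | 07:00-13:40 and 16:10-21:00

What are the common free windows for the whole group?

Carol ∩ Uma: 07:50-11:05, 16:50-18:35.
Carol ∩ Uma ∩ Zubin: 07:50-11:05, 16:50-18:35.
Carol ∩ Uma ∩ Zubin ∩ Oona: 07:50-11:05, 16:50-18:35.
Carol ∩ Uma ∩ Zubin ∩ Oona ∩ Imani: 07:50-11:05, 16:50-18:35.
Carol ∩ Uma ∩ Zubin ∩ Oona ∩ Imani ∩ Esperanza: 07:50-11:05, 16:50-18:35.

07:50-11:05, 16:50-18:35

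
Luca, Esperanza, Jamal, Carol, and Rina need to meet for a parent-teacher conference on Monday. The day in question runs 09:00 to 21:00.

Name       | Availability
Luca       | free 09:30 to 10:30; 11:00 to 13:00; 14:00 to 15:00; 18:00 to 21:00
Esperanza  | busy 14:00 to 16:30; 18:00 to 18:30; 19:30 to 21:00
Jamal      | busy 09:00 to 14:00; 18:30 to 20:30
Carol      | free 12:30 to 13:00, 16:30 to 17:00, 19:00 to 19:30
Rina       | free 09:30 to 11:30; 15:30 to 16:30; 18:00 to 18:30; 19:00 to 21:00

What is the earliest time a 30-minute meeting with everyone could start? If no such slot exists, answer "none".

none

Luca free: 09:30-10:30, 11:00-13:00, 14:00-15:00, 18:00-21:00.
Esperanza free: 09:00-14:00, 16:30-18:00, 18:30-19:30 (invert busy blocks within the working day).
Jamal free: 14:00-18:30, 20:30-21:00 (invert busy blocks within the working day).
Carol free: 12:30-13:00, 16:30-17:00, 19:00-19:30.
Rina free: 09:30-11:30, 15:30-16:30, 18:00-18:30, 19:00-21:00.
Luca ∩ Esperanza: 09:30-10:30, 11:00-13:00, 18:30-19:30.
Luca ∩ Esperanza ∩ Jamal: ∅.
Luca ∩ Esperanza ∩ Jamal ∩ Carol: ∅.
Luca ∩ Esperanza ∩ Jamal ∩ Carol ∩ Rina: ∅.
There is no time when everyone is free.
No common window is at least 30 minutes long.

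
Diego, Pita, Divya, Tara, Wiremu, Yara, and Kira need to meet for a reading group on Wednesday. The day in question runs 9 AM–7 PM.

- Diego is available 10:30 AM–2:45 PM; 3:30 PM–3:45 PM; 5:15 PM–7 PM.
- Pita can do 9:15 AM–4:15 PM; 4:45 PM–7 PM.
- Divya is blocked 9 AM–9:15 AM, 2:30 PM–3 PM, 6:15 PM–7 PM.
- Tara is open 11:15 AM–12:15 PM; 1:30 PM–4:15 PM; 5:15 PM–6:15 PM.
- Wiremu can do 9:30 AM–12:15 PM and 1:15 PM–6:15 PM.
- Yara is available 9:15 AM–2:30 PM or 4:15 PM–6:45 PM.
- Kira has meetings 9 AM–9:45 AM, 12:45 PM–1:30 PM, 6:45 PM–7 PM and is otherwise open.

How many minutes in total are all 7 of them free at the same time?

180

Diego free: 10:30-14:45, 15:30-15:45, 17:15-19:00.
Pita free: 09:15-16:15, 16:45-19:00.
Divya free: 09:15-14:30, 15:00-18:15 (invert busy blocks within the working day).
Tara free: 11:15-12:15, 13:30-16:15, 17:15-18:15.
Wiremu free: 09:30-12:15, 13:15-18:15.
Yara free: 09:15-14:30, 16:15-18:45.
Kira free: 09:45-12:45, 13:30-18:45 (invert busy blocks within the working day).
Diego ∩ Pita: 10:30-14:45, 15:30-15:45, 17:15-19:00.
Diego ∩ Pita ∩ Divya: 10:30-14:30, 15:30-15:45, 17:15-18:15.
Diego ∩ Pita ∩ Divya ∩ Tara: 11:15-12:15, 13:30-14:30, 15:30-15:45, 17:15-18:15.
Diego ∩ Pita ∩ Divya ∩ Tara ∩ Wiremu: 11:15-12:15, 13:30-14:30, 15:30-15:45, 17:15-18:15.
Diego ∩ Pita ∩ Divya ∩ Tara ∩ Wiremu ∩ Yara: 11:15-12:15, 13:30-14:30, 17:15-18:15.
Diego ∩ Pita ∩ Divya ∩ Tara ∩ Wiremu ∩ Yara ∩ Kira: 11:15-12:15, 13:30-14:30, 17:15-18:15.
Summing the common windows: 60 + 60 + 60 = 180 minutes.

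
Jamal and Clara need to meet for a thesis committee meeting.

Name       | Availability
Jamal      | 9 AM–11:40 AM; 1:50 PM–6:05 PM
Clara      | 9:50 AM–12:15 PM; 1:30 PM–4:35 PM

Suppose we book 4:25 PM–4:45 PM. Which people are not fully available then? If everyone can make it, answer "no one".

Clara

Jamal: free for 16:25-16:45. Clara: not fully free for 16:25-16:45.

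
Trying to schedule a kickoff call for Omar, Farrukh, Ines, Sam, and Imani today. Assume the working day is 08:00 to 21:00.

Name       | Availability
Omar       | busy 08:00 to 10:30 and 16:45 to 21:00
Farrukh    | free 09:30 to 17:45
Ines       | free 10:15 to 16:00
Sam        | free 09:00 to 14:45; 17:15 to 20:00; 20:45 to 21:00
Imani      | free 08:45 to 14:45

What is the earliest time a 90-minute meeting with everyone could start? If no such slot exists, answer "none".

Omar free: 10:30-16:45 (invert busy blocks within the working day).
Farrukh free: 09:30-17:45.
Ines free: 10:15-16:00.
Sam free: 09:00-14:45, 17:15-20:00, 20:45-21:00.
Imani free: 08:45-14:45.
Omar ∩ Farrukh: 10:30-16:45.
Omar ∩ Farrukh ∩ Ines: 10:30-16:00.
Omar ∩ Farrukh ∩ Ines ∩ Sam: 10:30-14:45.
Omar ∩ Farrukh ∩ Ines ∩ Sam ∩ Imani: 10:30-14:45.
So the common availability across everyone is 10:30-14:45.
The first common window of at least 90 minutes is 10:30-14:45, so the earliest start is 10:30.

10:30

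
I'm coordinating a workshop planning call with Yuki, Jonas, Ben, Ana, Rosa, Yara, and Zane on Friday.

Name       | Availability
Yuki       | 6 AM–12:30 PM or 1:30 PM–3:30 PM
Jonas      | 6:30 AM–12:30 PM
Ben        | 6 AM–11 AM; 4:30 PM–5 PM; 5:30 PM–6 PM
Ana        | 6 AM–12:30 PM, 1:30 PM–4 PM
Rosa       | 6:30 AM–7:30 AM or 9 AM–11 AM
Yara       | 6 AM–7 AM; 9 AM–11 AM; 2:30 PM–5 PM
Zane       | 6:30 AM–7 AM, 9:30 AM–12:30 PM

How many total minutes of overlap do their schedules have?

Yuki ∩ Jonas: 06:30-12:30.
Yuki ∩ Jonas ∩ Ben: 06:30-11:00.
Yuki ∩ Jonas ∩ Ben ∩ Ana: 06:30-11:00.
Yuki ∩ Jonas ∩ Ben ∩ Ana ∩ Rosa: 06:30-07:30, 09:00-11:00.
Yuki ∩ Jonas ∩ Ben ∩ Ana ∩ Rosa ∩ Yara: 06:30-07:00, 09:00-11:00.
Yuki ∩ Jonas ∩ Ben ∩ Ana ∩ Rosa ∩ Yara ∩ Zane: 06:30-07:00, 09:30-11:00.
Summing the common windows: 30 + 90 = 120 minutes.

120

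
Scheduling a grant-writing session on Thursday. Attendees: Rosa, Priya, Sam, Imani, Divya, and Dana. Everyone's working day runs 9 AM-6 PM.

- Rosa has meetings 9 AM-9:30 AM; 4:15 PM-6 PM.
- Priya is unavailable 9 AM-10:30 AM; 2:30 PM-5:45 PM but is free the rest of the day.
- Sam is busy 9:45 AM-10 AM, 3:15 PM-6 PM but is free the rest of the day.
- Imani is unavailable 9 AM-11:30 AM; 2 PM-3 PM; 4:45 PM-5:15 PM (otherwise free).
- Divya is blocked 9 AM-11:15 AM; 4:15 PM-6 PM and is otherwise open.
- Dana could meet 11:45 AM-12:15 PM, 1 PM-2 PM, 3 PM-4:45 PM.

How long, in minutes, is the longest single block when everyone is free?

60

Rosa free: 09:30-16:15 (invert busy blocks within the working day).
Priya free: 10:30-14:30, 17:45-18:00 (invert busy blocks within the working day).
Sam free: 09:00-09:45, 10:00-15:15 (invert busy blocks within the working day).
Imani free: 11:30-14:00, 15:00-16:45, 17:15-18:00 (invert busy blocks within the working day).
Divya free: 11:15-16:15 (invert busy blocks within the working day).
Dana free: 11:45-12:15, 13:00-14:00, 15:00-16:45.
Rosa ∩ Priya: 10:30-14:30.
Rosa ∩ Priya ∩ Sam: 10:30-14:30.
Rosa ∩ Priya ∩ Sam ∩ Imani: 11:30-14:00.
Rosa ∩ Priya ∩ Sam ∩ Imani ∩ Divya: 11:30-14:00.
Rosa ∩ Priya ∩ Sam ∩ Imani ∩ Divya ∩ Dana: 11:45-12:15, 13:00-14:00.
So the common availability across everyone is 11:45-12:15, 13:00-14:00.
The longest is 13:00-14:00 at 60 minutes.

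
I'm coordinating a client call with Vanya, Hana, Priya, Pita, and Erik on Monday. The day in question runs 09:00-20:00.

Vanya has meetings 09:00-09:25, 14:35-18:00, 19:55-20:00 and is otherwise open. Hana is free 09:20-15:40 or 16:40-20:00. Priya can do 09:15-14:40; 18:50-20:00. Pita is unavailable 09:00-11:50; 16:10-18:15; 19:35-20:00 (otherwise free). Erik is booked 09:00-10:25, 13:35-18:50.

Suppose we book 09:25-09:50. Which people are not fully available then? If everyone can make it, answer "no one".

Erik, Pita

Vanya free: 09:25-14:35, 18:00-19:55 (invert busy blocks within the working day).
Hana free: 09:20-15:40, 16:40-20:00.
Priya free: 09:15-14:40, 18:50-20:00.
Pita free: 11:50-16:10, 18:15-19:35 (invert busy blocks within the working day).
Erik free: 10:25-13:35, 18:50-20:00 (invert busy blocks within the working day).
Vanya: free for 09:25-09:50. Hana: free for 09:25-09:50. Priya: free for 09:25-09:50. Pita: not fully free for 09:25-09:50. Erik: not fully free for 09:25-09:50.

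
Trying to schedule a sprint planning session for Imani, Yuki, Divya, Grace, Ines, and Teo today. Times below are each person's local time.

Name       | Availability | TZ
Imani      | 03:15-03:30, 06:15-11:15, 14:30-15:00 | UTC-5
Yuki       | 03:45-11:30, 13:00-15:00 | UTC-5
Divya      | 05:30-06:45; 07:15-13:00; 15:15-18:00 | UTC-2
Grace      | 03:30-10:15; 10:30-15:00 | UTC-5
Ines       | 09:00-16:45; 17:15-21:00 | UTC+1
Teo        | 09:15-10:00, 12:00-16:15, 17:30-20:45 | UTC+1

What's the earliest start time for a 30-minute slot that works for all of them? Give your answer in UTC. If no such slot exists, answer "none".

Imani in UTC: 08:15-08:30, 11:15-16:15, 19:30-20:00 (add 5h to convert from UTC-5).
Yuki in UTC: 08:45-16:30, 18:00-20:00 (add 5h to convert from UTC-5).
Divya in UTC: 07:30-08:45, 09:15-15:00, 17:15-20:00 (add 2h to convert from UTC-2).
Grace in UTC: 08:30-15:15, 15:30-20:00 (add 5h to convert from UTC-5).
Ines in UTC: 08:00-15:45, 16:15-20:00 (subtract 1h to convert from UTC+1).
Teo in UTC: 08:15-09:00, 11:00-15:15, 16:30-19:45 (subtract 1h to convert from UTC+1).
Imani ∩ Yuki: 11:15-16:15, 19:30-20:00.
Imani ∩ Yuki ∩ Divya: 11:15-15:00, 19:30-20:00.
Imani ∩ Yuki ∩ Divya ∩ Grace: 11:15-15:00, 19:30-20:00.
Imani ∩ Yuki ∩ Divya ∩ Grace ∩ Ines: 11:15-15:00, 19:30-20:00.
Imani ∩ Yuki ∩ Divya ∩ Grace ∩ Ines ∩ Teo: 11:15-15:00, 19:30-19:45.
So the common availability across everyone is 11:15-15:00, 19:30-19:45.
The first common window of at least 30 minutes is 11:15-15:00, so the earliest start is 11:15.

11:15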